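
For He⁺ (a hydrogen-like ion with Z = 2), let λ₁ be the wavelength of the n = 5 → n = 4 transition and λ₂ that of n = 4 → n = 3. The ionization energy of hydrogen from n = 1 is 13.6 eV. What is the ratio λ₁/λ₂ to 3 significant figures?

λ ∝ 1/ΔE ∝ 1/(1/n_f² − 1/n_i²), and the Z² and hc factors cancel in the ratio.
λ₁/λ₂ = (1/3² − 1/4²)/(1/4² − 1/5²) = 0.04861/0.02250 = 2.16.

2.16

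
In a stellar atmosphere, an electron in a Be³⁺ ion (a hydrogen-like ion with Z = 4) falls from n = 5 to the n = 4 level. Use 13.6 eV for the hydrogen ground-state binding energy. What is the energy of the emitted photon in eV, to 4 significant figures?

The Bohr energies scale as Z², so for Z = 4: E_n = −217.6/n² eV.
E_5 = −217.6/25 = −8.704 eV and E_4 = −217.6/16 = −13.60 eV.
The photon energy is |E_5 − E_4| = 4.896 eV.

4.896 eV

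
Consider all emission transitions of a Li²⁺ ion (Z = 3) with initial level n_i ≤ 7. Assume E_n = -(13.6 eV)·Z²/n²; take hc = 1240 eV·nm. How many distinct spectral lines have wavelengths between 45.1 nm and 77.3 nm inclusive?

Enumerate all n_i → n_f pairs with 1 ≤ n_f < n_i ≤ 7 and compute λ = 1240 / [13.6·9·(1/n_f² − 1/n_i²)].
Lines falling in [45.1, 77.3] nm: 6→2 (45.59 nm), 5→2 (48.24 nm), 4→2 (54.03 nm), 3→2 (72.94 nm).

4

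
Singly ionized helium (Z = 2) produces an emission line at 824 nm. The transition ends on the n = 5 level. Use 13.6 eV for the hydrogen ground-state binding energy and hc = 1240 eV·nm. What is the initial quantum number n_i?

The photon energy is ΔE = hc/λ = 1240 / 824 = 1.505 eV.
With Z = 2, ΔE = 54.40 × (1/n_f² − 1/n_i²), so 1/n_f² − 1/n_i² = 0.02766.
With n_f = 5: 1/n_i² = 1/25 − 0.02766 = 0.01234, so n_i ≈ 9.00.

n_i = 9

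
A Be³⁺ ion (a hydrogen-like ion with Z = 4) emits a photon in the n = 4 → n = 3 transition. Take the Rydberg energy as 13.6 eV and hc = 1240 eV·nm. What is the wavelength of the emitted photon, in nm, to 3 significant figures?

For Z = 4 the level energies scale as Z², so the effective Rydberg energy is 13.6 × 16 = 217.6 eV.
ΔE = 217.6 × (1/3² − 1/4²) = 217.6 × 0.04861 = 10.58 eV.
λ = hc/ΔE = 1240 / 10.58 = 117 nm.

117 nm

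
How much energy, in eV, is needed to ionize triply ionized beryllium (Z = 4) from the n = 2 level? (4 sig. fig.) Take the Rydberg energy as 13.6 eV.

E_n = −13.6 Z²/n² = −217.6/n² eV for Z = 4.
E_2 = −217.6/4 = −54.40 eV, so ionization (to E = 0) requires 54.40 eV.

54.40 eV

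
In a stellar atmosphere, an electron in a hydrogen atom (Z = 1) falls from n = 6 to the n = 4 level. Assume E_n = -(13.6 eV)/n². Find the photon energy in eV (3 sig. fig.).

E_6 = −13.60/36 = −0.3778 eV and E_4 = −13.60/16 = −0.8500 eV.
The photon energy is |E_6 − E_4| = 0.472 eV.

0.472 eV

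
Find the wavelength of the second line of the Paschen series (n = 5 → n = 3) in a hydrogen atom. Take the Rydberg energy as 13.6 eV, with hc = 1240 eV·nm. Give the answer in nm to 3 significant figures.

1280 nm

The Paschen series terminates on n_f = 3; the second line has n_i = 3+2 = 5.
ΔE = 13.60 × (1/3² − 1/5²) = 0.9671 eV.
λ = 1240 / 0.9671 = 1280 nm.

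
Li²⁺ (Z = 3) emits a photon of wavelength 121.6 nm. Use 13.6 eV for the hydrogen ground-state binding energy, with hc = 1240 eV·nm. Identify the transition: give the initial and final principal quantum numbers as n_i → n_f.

The photon energy is ΔE = hc/λ = 1240 / 121.6 = 10.20 eV.
With Z = 3, ΔE = 122.4 × (1/n_f² − 1/n_i²), so 1/n_f² − 1/n_i² = 0.08331.
Trying n_f = 3 gives 1/n_i² = 0.02780, i.e. n_i ≈ 6; this pair matches.

n_i = 6, n_f = 3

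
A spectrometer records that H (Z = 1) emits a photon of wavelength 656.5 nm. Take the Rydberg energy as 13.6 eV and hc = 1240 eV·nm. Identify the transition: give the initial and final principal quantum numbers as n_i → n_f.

n_i = 3, n_f = 2

The photon energy is ΔE = hc/λ = 1240 / 656.5 = 1.889 eV.
With Z = 1, ΔE = 13.60 × (1/n_f² − 1/n_i²), so 1/n_f² − 1/n_i² = 0.1389.
Trying n_f = 2 gives 1/n_i² = 0.1111, i.e. n_i ≈ 3; this pair matches.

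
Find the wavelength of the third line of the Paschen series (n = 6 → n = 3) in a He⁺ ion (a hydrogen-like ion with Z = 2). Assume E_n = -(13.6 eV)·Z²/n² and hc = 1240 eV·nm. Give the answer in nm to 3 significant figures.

The Paschen series terminates on n_f = 3; the third line has n_i = 3+3 = 6.
ΔE = 54.40 × (1/3² − 1/6²) = 4.533 eV.
λ = 1240 / 4.533 = 274 nm.

274 nm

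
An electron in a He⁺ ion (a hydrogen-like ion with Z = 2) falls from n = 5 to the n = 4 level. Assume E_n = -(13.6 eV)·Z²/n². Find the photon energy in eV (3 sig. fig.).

1.22 eV

The Bohr energies scale as Z², so for Z = 2: E_n = −54.40/n² eV.
E_5 = −54.40/25 = −2.176 eV and E_4 = −54.40/16 = −3.400 eV.
The photon energy is |E_5 − E_4| = 1.22 eV.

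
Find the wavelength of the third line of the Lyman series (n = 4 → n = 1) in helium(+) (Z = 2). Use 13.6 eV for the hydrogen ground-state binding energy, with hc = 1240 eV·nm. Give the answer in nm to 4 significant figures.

The Lyman series terminates on n_f = 1; the third line has n_i = 1+3 = 4.
ΔE = 54.40 × (1/1² − 1/4²) = 51.00 eV.
λ = 1240 / 51.00 = 24.31 nm.

24.31 nm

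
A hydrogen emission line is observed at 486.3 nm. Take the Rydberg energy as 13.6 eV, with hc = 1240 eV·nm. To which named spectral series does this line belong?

Balmer

ΔE = 1240/486.3 = 2.550 eV.
This matches 13.6 × (1/2² − 1/4²), so n_f = 2: the Balmer series.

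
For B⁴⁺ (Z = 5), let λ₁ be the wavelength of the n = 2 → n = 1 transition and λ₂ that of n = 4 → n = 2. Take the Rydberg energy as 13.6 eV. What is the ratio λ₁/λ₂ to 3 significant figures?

0.250

λ ∝ 1/ΔE ∝ 1/(1/n_f² − 1/n_i²), and the Z² and hc factors cancel in the ratio.
λ₁/λ₂ = (1/2² − 1/4²)/(1/1² − 1/2²) = 0.1875/0.7500 = 0.250.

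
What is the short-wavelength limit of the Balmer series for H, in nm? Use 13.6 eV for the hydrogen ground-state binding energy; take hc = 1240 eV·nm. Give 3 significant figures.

365 nm

The Balmer series has lower level n_f = 2; the series limit corresponds to n_i → ∞.
ΔE_max = 13.6 × 1 / 2² = 3.400 eV.
λ_min = 1240 / 3.400 = 365 nm.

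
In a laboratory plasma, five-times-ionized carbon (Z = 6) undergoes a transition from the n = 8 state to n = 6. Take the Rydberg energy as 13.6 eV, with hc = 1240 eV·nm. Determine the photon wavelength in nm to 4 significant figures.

For Z = 6 the level energies scale as Z², so the effective Rydberg energy is 13.6 × 36 = 489.6 eV.
ΔE = 489.6 × (1/6² − 1/8²) = 489.6 × 0.01215 = 5.950 eV.
λ = hc/ΔE = 1240 / 5.950 = 208.4 nm.

208.4 nm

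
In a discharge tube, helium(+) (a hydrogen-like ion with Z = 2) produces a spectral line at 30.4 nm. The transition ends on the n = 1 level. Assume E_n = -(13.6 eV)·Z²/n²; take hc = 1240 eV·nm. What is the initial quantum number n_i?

n_i = 2

The photon energy is ΔE = hc/λ = 1240 / 30.4 = 40.79 eV.
With Z = 2, ΔE = 54.40 × (1/n_f² − 1/n_i²), so 1/n_f² − 1/n_i² = 0.7498.
With n_f = 1: 1/n_i² = 1/1 − 0.7498 = 0.2502, so n_i ≈ 2.00.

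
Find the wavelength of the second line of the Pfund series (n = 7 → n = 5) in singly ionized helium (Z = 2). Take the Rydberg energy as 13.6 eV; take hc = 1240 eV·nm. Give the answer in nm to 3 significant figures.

1160 nm

The Pfund series terminates on n_f = 5; the second line has n_i = 5+2 = 7.
ΔE = 54.40 × (1/5² − 1/7²) = 1.066 eV.
λ = 1240 / 1.066 = 1160 nm.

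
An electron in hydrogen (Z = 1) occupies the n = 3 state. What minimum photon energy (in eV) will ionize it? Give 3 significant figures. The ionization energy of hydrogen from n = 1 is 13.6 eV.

E_3 = −13.60/9 = −1.51 eV, so ionization (to E = 0) requires 1.51 eV.

1.51 eV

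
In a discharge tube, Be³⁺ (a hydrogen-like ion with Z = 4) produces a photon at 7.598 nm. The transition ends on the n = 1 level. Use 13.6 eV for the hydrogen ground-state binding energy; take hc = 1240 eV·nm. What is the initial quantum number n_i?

n_i = 2

The photon energy is ΔE = hc/λ = 1240 / 7.598 = 163.2 eV.
With Z = 4, ΔE = 217.6 × (1/n_f² − 1/n_i²), so 1/n_f² − 1/n_i² = 0.7500.
With n_f = 1: 1/n_i² = 1/1 − 0.7500 = 0.2500, so n_i ≈ 2.00.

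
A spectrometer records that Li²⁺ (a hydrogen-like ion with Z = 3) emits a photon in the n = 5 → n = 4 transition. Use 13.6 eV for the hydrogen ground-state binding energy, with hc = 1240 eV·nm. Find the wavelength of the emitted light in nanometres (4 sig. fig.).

450.3 nm

For Z = 3 the level energies scale as Z², so the effective Rydberg energy is 13.6 × 9 = 122.4 eV.
ΔE = 122.4 × (1/4² − 1/5²) = 122.4 × 0.02250 = 2.754 eV.
λ = hc/ΔE = 1240 / 2.754 = 450.3 nm.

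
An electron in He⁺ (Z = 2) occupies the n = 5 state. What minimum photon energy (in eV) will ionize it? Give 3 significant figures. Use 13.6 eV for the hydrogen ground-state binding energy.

2.18 eV

E_n = −13.6 Z²/n² = −54.40/n² eV for Z = 2.
E_5 = −54.40/25 = −2.18 eV, so ionization (to E = 0) requires 2.18 eV.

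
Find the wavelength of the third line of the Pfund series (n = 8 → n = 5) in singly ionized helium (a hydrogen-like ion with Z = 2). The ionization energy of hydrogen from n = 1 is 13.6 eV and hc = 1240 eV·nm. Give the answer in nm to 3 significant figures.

935 nm

The Pfund series terminates on n_f = 5; the third line has n_i = 5+3 = 8.
ΔE = 54.40 × (1/5² − 1/8²) = 1.326 eV.
λ = 1240 / 1.326 = 935 nm.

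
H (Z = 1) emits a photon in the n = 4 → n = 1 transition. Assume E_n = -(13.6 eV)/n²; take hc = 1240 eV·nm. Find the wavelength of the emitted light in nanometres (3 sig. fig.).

97.3 nm

ΔE = 13.60 × (1/1² − 1/4²) = 13.60 × 0.9375 = 12.75 eV.
λ = hc/ΔE = 1240 / 12.75 = 97.3 nm.
This line belongs to the Lyman series.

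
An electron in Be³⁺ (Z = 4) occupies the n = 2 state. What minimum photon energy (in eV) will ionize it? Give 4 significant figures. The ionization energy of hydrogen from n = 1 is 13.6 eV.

E_n = −13.6 Z²/n² = −217.6/n² eV for Z = 4.
E_2 = −217.6/4 = −54.40 eV, so ionization (to E = 0) requires 54.40 eV.

54.40 eV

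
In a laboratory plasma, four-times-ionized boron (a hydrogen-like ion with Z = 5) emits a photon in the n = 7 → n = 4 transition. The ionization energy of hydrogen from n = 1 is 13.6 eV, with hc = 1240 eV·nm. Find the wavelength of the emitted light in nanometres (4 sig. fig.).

For Z = 5 the level energies scale as Z², so the effective Rydberg energy is 13.6 × 25 = 340.0 eV.
ΔE = 340.0 × (1/4² − 1/7²) = 340.0 × 0.04209 = 14.31 eV.
λ = hc/ΔE = 1240 / 14.31 = 86.65 nm.

86.65 nm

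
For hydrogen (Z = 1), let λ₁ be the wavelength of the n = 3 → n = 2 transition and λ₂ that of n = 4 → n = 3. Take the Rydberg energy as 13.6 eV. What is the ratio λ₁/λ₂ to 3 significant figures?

λ ∝ 1/ΔE ∝ 1/(1/n_f² − 1/n_i²), and the Z² and hc factors cancel in the ratio.
λ₁/λ₂ = (1/3² − 1/4²)/(1/2² − 1/3²) = 0.04861/0.1389 = 0.350.

0.350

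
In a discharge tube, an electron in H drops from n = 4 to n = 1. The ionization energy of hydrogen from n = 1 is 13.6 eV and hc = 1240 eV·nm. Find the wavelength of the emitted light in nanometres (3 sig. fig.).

ΔE = 13.60 × (1/1² − 1/4²) = 13.60 × 0.9375 = 12.75 eV.
λ = hc/ΔE = 1240 / 12.75 = 97.3 nm.
This line belongs to the Lyman series.

97.3 nm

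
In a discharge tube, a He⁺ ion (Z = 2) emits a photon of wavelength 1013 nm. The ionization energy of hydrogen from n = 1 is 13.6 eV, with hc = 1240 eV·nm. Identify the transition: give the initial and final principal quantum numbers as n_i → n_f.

n_i = 5, n_f = 4

The photon energy is ΔE = hc/λ = 1240 / 1013 = 1.224 eV.
With Z = 2, ΔE = 54.40 × (1/n_f² − 1/n_i²), so 1/n_f² − 1/n_i² = 0.02250.
Trying n_f = 4 gives 1/n_i² = 0.04000, i.e. n_i ≈ 5; this pair matches.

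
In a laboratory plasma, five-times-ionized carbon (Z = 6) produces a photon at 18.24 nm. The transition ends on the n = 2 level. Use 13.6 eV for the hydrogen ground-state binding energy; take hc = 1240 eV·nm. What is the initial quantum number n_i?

n_i = 3

The photon energy is ΔE = hc/λ = 1240 / 18.24 = 67.98 eV.
With Z = 6, ΔE = 489.6 × (1/n_f² − 1/n_i²), so 1/n_f² − 1/n_i² = 0.1389.
With n_f = 2: 1/n_i² = 1/4 − 0.1389 = 0.1111, so n_i ≈ 3.00.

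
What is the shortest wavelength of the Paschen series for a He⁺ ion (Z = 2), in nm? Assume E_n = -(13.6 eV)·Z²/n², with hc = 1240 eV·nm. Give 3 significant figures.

205 nm

The Paschen series has lower level n_f = 3; the series limit corresponds to n_i → ∞.
ΔE_max = 13.6 × 4 / 3² = 6.044 eV.
λ_min = 1240 / 6.044 = 205 nm.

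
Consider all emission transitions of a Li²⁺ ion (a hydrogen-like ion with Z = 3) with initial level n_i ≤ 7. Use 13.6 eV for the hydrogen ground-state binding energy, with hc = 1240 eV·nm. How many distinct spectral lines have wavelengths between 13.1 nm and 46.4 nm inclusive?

3

Enumerate all n_i → n_f pairs with 1 ≤ n_f < n_i ≤ 7 and compute λ = 1240 / [13.6·9·(1/n_f² − 1/n_i²)].
Lines falling in [13.1, 46.4] nm: 2→1 (13.51 nm), 7→2 (44.12 nm), 6→2 (45.59 nm).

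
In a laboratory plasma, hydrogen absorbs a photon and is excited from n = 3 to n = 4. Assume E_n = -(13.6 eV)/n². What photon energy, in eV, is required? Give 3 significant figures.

0.661 eV

E_4 = −13.60/16 = −0.8500 eV and E_3 = −13.60/9 = −1.511 eV.
The photon energy is |E_4 − E_3| = 0.661 eV.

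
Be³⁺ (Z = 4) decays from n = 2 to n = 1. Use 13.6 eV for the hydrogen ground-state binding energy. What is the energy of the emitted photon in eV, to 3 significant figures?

163 eV

The Bohr energies scale as Z², so for Z = 4: E_n = −217.6/n² eV.
E_2 = −217.6/4 = −54.40 eV and E_1 = −217.6/1 = −217.6 eV.
The photon energy is |E_2 − E_1| = 163 eV.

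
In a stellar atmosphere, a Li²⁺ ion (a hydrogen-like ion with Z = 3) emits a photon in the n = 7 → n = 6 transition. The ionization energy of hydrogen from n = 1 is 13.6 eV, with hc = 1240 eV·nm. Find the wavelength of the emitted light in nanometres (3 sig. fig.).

1370 nm

For Z = 3 the level energies scale as Z², so the effective Rydberg energy is 13.6 × 9 = 122.4 eV.
ΔE = 122.4 × (1/6² − 1/7²) = 122.4 × 0.007370 = 0.9020 eV.
λ = hc/ΔE = 1240 / 0.9020 = 1370 nm.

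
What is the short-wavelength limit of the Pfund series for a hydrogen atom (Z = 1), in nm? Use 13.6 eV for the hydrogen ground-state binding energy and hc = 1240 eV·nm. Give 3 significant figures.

The Pfund series has lower level n_f = 5; the series limit corresponds to n_i → ∞.
ΔE_max = 13.6 × 1 / 5² = 0.5440 eV.
λ_min = 1240 / 0.5440 = 2280 nm.

2280 nm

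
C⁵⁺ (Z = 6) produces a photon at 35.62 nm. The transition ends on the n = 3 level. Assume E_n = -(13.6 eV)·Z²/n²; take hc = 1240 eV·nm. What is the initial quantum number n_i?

n_i = 5

The photon energy is ΔE = hc/λ = 1240 / 35.62 = 34.81 eV.
With Z = 6, ΔE = 489.6 × (1/n_f² − 1/n_i²), so 1/n_f² − 1/n_i² = 0.07110.
With n_f = 3: 1/n_i² = 1/9 − 0.07110 = 0.04001, so n_i ≈ 5.00.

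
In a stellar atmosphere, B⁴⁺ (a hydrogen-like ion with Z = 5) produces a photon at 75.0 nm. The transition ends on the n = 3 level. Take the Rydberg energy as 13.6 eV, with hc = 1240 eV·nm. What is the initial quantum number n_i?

n_i = 4

The photon energy is ΔE = hc/λ = 1240 / 75.0 = 16.53 eV.
With Z = 5, ΔE = 340.0 × (1/n_f² − 1/n_i²), so 1/n_f² − 1/n_i² = 0.04863.
With n_f = 3: 1/n_i² = 1/9 − 0.04863 = 0.06248, so n_i ≈ 4.00.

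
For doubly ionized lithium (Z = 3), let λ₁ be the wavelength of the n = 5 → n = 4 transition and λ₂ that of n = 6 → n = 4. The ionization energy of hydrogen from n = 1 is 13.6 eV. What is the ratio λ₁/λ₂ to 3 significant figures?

λ ∝ 1/ΔE ∝ 1/(1/n_f² − 1/n_i²), and the Z² and hc factors cancel in the ratio.
λ₁/λ₂ = (1/4² − 1/6²)/(1/4² − 1/5²) = 0.03472/0.02250 = 1.54.

1.54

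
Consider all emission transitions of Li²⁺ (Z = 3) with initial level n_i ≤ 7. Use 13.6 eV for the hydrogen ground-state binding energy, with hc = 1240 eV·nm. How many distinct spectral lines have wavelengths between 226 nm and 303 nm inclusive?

Enumerate all n_i → n_f pairs with 1 ≤ n_f < n_i ≤ 7 and compute λ = 1240 / [13.6·9·(1/n_f² − 1/n_i²)].
Lines falling in [226, 303] nm: 7→4 (240.7 nm), 6→4 (291.8 nm).

2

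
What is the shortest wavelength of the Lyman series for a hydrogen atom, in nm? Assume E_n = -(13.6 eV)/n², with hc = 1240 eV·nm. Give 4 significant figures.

The Lyman series has lower level n_f = 1; the series limit corresponds to n_i → ∞.
ΔE_max = 13.6 × 1 / 1² = 13.60 eV.
λ_min = 1240 / 13.60 = 91.18 nm.

91.18 nm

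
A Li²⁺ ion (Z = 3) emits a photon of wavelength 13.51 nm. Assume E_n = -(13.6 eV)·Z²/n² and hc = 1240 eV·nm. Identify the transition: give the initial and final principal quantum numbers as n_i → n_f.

The photon energy is ΔE = hc/λ = 1240 / 13.51 = 91.78 eV.
With Z = 3, ΔE = 122.4 × (1/n_f² − 1/n_i²), so 1/n_f² − 1/n_i² = 0.7499.
Trying n_f = 1 gives 1/n_i² = 0.2501, i.e. n_i ≈ 2; this pair matches.

n_i = 2, n_f = 1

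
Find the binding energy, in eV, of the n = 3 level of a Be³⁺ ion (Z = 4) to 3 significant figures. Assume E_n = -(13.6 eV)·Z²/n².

E_n = −13.6 Z²/n² = −217.6/n² eV for Z = 4.
E_3 = −217.6/9 = −24.2 eV, so ionization (to E = 0) requires 24.2 eV.

24.2 eV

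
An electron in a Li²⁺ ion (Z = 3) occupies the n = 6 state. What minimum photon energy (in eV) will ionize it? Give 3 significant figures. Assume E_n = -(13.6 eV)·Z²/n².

E_n = −13.6 Z²/n² = −122.4/n² eV for Z = 3.
E_6 = −122.4/36 = −3.40 eV, so ionization (to E = 0) requires 3.40 eV.

3.40 eV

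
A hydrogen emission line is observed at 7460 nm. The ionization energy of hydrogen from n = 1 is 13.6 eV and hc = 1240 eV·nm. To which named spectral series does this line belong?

Pfund

ΔE = 1240/7460 = 0.1662 eV.
This matches 13.6 × (1/5² − 1/6²), so n_f = 5: the Pfund series.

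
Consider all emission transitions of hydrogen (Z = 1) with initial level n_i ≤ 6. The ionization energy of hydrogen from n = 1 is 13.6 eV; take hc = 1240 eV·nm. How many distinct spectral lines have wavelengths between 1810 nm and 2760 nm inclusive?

Enumerate all n_i → n_f pairs with 1 ≤ n_f < n_i ≤ 6 and compute λ = 1240 / [13.6·1·(1/n_f² − 1/n_i²)].
Lines falling in [1810, 2760] nm: 4→3 (1876 nm), 6→4 (2626 nm).

2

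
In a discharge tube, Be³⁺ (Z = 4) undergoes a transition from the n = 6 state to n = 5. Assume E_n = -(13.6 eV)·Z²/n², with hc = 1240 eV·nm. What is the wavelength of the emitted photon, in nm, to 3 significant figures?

For Z = 4 the level energies scale as Z², so the effective Rydberg energy is 13.6 × 16 = 217.6 eV.
ΔE = 217.6 × (1/5² − 1/6²) = 217.6 × 0.01222 = 2.660 eV.
λ = hc/ΔE = 1240 / 2.660 = 466 nm.

466 nm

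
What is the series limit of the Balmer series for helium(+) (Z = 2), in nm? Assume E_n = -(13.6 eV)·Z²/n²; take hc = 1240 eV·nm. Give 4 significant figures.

The Balmer series has lower level n_f = 2; the series limit corresponds to n_i → ∞.
ΔE_max = 13.6 × 4 / 2² = 13.60 eV.
λ_min = 1240 / 13.60 = 91.18 nm.

91.18 nm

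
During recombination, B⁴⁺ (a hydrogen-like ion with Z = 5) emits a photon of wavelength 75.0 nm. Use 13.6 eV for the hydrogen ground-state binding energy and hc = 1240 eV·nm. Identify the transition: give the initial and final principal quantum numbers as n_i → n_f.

The photon energy is ΔE = hc/λ = 1240 / 75.0 = 16.53 eV.
With Z = 5, ΔE = 340.0 × (1/n_f² − 1/n_i²), so 1/n_f² − 1/n_i² = 0.04863.
Trying n_f = 3 gives 1/n_i² = 0.06248, i.e. n_i ≈ 4; this pair matches.

n_i = 4, n_f = 3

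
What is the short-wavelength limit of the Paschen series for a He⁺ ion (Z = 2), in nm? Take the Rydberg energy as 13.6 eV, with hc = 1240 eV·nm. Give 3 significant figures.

205 nm

The Paschen series has lower level n_f = 3; the series limit corresponds to n_i → ∞.
ΔE_max = 13.6 × 4 / 3² = 6.044 eV.
λ_min = 1240 / 6.044 = 205 nm.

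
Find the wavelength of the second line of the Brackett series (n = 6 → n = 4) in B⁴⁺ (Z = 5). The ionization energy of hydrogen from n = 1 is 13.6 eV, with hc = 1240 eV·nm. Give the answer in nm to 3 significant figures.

105 nm

The Brackett series terminates on n_f = 4; the second line has n_i = 4+2 = 6.
ΔE = 340.0 × (1/4² − 1/6²) = 11.81 eV.
λ = 1240 / 11.81 = 105 nm.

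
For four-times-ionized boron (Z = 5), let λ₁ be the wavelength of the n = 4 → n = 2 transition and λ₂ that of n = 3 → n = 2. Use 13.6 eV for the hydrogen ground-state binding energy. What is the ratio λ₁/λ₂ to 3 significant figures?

λ ∝ 1/ΔE ∝ 1/(1/n_f² − 1/n_i²), and the Z² and hc factors cancel in the ratio.
λ₁/λ₂ = (1/2² − 1/3²)/(1/2² − 1/4²) = 0.1389/0.1875 = 0.741.

0.741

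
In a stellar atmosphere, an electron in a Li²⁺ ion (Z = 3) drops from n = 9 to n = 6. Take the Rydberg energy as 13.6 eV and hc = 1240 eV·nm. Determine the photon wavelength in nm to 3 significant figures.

656 nm

For Z = 3 the level energies scale as Z², so the effective Rydberg energy is 13.6 × 9 = 122.4 eV.
ΔE = 122.4 × (1/6² − 1/9²) = 122.4 × 0.01543 = 1.889 eV.
λ = hc/ΔE = 1240 / 1.889 = 656 nm.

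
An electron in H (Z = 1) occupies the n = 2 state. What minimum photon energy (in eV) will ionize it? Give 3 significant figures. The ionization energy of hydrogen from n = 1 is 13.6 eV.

3.40 eV

E_2 = −13.60/4 = −3.40 eV, so ionization (to E = 0) requires 3.40 eV.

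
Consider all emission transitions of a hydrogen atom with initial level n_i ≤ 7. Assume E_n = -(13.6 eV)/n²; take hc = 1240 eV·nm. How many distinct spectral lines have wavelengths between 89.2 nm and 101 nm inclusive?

Enumerate all n_i → n_f pairs with 1 ≤ n_f < n_i ≤ 7 and compute λ = 1240 / [13.6·1·(1/n_f² − 1/n_i²)].
Lines falling in [89.2, 101] nm: 7→1 (93.08 nm), 6→1 (93.78 nm), 5→1 (94.98 nm), 4→1 (97.25 nm).

4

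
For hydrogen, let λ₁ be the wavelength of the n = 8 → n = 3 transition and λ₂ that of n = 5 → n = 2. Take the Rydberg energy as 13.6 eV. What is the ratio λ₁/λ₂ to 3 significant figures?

λ ∝ 1/ΔE ∝ 1/(1/n_f² − 1/n_i²), and the Z² and hc factors cancel in the ratio.
λ₁/λ₂ = (1/2² − 1/5²)/(1/3² − 1/8²) = 0.2100/0.09549 = 2.20.

2.20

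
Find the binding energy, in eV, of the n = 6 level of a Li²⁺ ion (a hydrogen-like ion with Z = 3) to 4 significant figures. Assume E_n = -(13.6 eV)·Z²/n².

E_n = −13.6 Z²/n² = −122.4/n² eV for Z = 3.
E_6 = −122.4/36 = −3.400 eV, so ionization (to E = 0) requires 3.400 eV.

3.400 eV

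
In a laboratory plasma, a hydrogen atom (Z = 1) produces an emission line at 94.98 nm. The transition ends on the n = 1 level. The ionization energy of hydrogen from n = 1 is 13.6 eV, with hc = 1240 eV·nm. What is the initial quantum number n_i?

The photon energy is ΔE = hc/λ = 1240 / 94.98 = 13.06 eV.
With Z = 1, ΔE = 13.60 × (1/n_f² − 1/n_i²), so 1/n_f² − 1/n_i² = 0.9600.
With n_f = 1: 1/n_i² = 1/1 − 0.9600 = 0.04005, so n_i ≈ 5.00.

n_i = 5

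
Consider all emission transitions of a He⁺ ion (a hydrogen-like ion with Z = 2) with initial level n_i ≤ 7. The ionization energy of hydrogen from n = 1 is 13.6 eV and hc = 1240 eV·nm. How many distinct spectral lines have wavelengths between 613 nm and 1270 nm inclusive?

Enumerate all n_i → n_f pairs with 1 ≤ n_f < n_i ≤ 7 and compute λ = 1240 / [13.6·4·(1/n_f² − 1/n_i²)].
Lines falling in [613, 1270] nm: 6→4 (656.5 nm), 5→4 (1013 nm), 7→5 (1163 nm).

3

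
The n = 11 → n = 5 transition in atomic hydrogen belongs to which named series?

The series is set by the lower level: n_f = 5 is the Pfund series.

Pfund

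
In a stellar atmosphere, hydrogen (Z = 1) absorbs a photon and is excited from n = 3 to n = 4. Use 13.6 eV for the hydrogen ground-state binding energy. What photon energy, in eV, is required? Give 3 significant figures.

E_4 = −13.60/16 = −0.8500 eV and E_3 = −13.60/9 = −1.511 eV.
The photon energy is |E_4 − E_3| = 0.661 eV.

0.661 eV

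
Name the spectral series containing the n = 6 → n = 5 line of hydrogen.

Pfund

The series is set by the lower level: n_f = 5 is the Pfund series.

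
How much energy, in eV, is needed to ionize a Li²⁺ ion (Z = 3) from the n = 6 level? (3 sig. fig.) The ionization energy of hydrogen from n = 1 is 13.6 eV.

E_n = −13.6 Z²/n² = −122.4/n² eV for Z = 3.
E_6 = −122.4/36 = −3.40 eV, so ionization (to E = 0) requires 3.40 eV.

3.40 eV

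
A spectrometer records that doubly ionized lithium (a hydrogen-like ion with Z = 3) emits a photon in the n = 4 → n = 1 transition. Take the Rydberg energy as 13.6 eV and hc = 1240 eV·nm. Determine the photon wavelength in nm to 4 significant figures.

For Z = 3 the level energies scale as Z², so the effective Rydberg energy is 13.6 × 9 = 122.4 eV.
ΔE = 122.4 × (1/1² − 1/4²) = 122.4 × 0.9375 = 114.8 eV.
λ = hc/ΔE = 1240 / 114.8 = 10.81 nm.

10.81 nm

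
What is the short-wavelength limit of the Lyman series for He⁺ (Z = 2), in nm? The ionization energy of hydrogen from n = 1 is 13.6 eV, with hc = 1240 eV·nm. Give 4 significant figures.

22.79 nm

The Lyman series has lower level n_f = 1; the series limit corresponds to n_i → ∞.
ΔE_max = 13.6 × 4 / 1² = 54.40 eV.
λ_min = 1240 / 54.40 = 22.79 nm.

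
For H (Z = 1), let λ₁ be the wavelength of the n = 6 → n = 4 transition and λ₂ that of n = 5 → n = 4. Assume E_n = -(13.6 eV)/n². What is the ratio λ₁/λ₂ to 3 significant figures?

0.648

λ ∝ 1/ΔE ∝ 1/(1/n_f² − 1/n_i²), and the Z² and hc factors cancel in the ratio.
λ₁/λ₂ = (1/4² − 1/5²)/(1/4² − 1/6²) = 0.02250/0.03472 = 0.648.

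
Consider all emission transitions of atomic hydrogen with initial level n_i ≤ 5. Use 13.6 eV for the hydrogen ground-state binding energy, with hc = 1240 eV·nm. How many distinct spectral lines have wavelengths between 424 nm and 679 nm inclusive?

3

Enumerate all n_i → n_f pairs with 1 ≤ n_f < n_i ≤ 5 and compute λ = 1240 / [13.6·1·(1/n_f² − 1/n_i²)].
Lines falling in [424, 679] nm: 5→2 (434.2 nm), 4→2 (486.3 nm), 3→2 (656.5 nm).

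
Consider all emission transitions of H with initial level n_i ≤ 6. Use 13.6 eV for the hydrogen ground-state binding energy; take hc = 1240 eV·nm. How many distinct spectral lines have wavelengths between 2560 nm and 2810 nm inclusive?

Enumerate all n_i → n_f pairs with 1 ≤ n_f < n_i ≤ 6 and compute λ = 1240 / [13.6·1·(1/n_f² − 1/n_i²)].
Lines falling in [2560, 2810] nm: 6→4 (2626 nm).

1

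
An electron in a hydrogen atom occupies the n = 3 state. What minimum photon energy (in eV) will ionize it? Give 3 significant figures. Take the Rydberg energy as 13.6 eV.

E_3 = −13.60/9 = −1.51 eV, so ionization (to E = 0) requires 1.51 eV.

1.51 eV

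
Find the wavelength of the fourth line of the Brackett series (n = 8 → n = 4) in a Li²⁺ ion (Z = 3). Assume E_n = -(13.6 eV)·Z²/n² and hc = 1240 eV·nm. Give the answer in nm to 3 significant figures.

The Brackett series terminates on n_f = 4; the fourth line has n_i = 4+4 = 8.
ΔE = 122.4 × (1/4² − 1/8²) = 5.738 eV.
λ = 1240 / 5.738 = 216 nm.

216 nm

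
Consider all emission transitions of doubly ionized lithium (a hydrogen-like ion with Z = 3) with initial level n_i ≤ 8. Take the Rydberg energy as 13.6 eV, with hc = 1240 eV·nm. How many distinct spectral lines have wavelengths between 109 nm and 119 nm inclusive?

1

Enumerate all n_i → n_f pairs with 1 ≤ n_f < n_i ≤ 8 and compute λ = 1240 / [13.6·9·(1/n_f² − 1/n_i²)].
Lines falling in [109, 119] nm: 7→3 (111.7 nm).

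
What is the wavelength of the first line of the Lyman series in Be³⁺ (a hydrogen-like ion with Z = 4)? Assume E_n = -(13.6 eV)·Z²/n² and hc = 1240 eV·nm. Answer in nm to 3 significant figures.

The Lyman series terminates on n_f = 1; the first line has n_i = 1+1 = 2.
ΔE = 217.6 × (1/1² − 1/2²) = 163.2 eV.
λ = 1240 / 163.2 = 7.60 nm.

7.60 nm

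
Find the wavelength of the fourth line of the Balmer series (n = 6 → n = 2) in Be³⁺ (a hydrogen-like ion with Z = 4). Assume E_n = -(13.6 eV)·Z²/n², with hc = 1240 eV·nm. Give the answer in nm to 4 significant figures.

The Balmer series terminates on n_f = 2; the fourth line has n_i = 2+4 = 6.
ΔE = 217.6 × (1/2² − 1/6²) = 48.36 eV.
λ = 1240 / 48.36 = 25.64 nm.

25.64 nm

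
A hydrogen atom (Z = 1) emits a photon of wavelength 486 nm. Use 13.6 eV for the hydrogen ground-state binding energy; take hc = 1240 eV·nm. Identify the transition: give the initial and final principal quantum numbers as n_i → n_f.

The photon energy is ΔE = hc/λ = 1240 / 486 = 2.551 eV.
With Z = 1, ΔE = 13.60 × (1/n_f² − 1/n_i²), so 1/n_f² − 1/n_i² = 0.1876.
Trying n_f = 2 gives 1/n_i² = 0.06239, i.e. n_i ≈ 4; this pair matches.

n_i = 4, n_f = 2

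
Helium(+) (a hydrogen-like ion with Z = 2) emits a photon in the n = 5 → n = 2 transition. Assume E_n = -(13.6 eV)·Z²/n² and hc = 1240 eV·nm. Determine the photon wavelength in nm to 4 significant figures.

For Z = 2 the level energies scale as Z², so the effective Rydberg energy is 13.6 × 4 = 54.40 eV.
ΔE = 54.40 × (1/2² − 1/5²) = 54.40 × 0.2100 = 11.42 eV.
λ = hc/ΔE = 1240 / 11.42 = 108.5 nm.

108.5 nm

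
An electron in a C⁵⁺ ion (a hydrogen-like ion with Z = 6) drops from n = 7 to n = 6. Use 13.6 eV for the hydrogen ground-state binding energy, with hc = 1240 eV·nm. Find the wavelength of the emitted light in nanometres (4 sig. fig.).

343.7 nm

For Z = 6 the level energies scale as Z², so the effective Rydberg energy is 13.6 × 36 = 489.6 eV.
ΔE = 489.6 × (1/6² − 1/7²) = 489.6 × 0.007370 = 3.608 eV.
λ = hc/ΔE = 1240 / 3.608 = 343.7 nm.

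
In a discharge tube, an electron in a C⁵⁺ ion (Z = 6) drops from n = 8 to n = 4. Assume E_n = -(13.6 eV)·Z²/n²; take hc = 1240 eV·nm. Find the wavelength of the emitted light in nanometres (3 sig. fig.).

For Z = 6 the level energies scale as Z², so the effective Rydberg energy is 13.6 × 36 = 489.6 eV.
ΔE = 489.6 × (1/4² − 1/8²) = 489.6 × 0.04688 = 22.95 eV.
λ = hc/ΔE = 1240 / 22.95 = 54.0 nm.

54.0 nm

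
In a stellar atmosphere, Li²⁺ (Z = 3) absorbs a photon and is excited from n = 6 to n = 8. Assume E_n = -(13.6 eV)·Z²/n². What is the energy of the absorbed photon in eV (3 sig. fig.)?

1.49 eV

The Bohr energies scale as Z², so for Z = 3: E_n = −122.4/n² eV.
E_8 = −122.4/64 = −1.913 eV and E_6 = −122.4/36 = −3.400 eV.
The photon energy is |E_8 − E_6| = 1.49 eV.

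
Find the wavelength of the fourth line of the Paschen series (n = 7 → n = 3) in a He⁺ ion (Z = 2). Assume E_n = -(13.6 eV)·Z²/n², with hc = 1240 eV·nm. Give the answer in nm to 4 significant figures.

251.3 nm

The Paschen series terminates on n_f = 3; the fourth line has n_i = 3+4 = 7.
ΔE = 54.40 × (1/3² − 1/7²) = 4.934 eV.
λ = 1240 / 4.934 = 251.3 nm.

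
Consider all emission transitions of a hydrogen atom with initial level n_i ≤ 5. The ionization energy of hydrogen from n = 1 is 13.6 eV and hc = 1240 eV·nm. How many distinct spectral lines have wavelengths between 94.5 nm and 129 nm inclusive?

4

Enumerate all n_i → n_f pairs with 1 ≤ n_f < n_i ≤ 5 and compute λ = 1240 / [13.6·1·(1/n_f² − 1/n_i²)].
Lines falling in [94.5, 129] nm: 5→1 (94.98 nm), 4→1 (97.25 nm), 3→1 (102.6 nm), 2→1 (121.6 nm).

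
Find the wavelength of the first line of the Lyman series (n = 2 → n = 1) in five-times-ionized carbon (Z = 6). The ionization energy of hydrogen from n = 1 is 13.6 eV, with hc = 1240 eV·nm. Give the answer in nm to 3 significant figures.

The Lyman series terminates on n_f = 1; the first line has n_i = 1+1 = 2.
ΔE = 489.6 × (1/1² − 1/2²) = 367.2 eV.
λ = 1240 / 367.2 = 3.38 nm.

3.38 nm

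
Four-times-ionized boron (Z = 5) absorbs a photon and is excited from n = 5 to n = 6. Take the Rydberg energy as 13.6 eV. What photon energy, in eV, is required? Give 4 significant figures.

4.156 eV

The Bohr energies scale as Z², so for Z = 5: E_n = −340.0/n² eV.
E_6 = −340.0/36 = −9.444 eV and E_5 = −340.0/25 = −13.60 eV.
The photon energy is |E_6 − E_5| = 4.156 eV.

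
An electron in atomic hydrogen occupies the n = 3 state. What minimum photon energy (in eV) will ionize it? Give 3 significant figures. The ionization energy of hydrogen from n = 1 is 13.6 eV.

E_3 = −13.60/9 = −1.51 eV, so ionization (to E = 0) requires 1.51 eV.

1.51 eV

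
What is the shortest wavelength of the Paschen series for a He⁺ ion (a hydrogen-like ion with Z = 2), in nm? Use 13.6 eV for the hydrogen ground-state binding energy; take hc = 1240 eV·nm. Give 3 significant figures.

205 nm

The Paschen series has lower level n_f = 3; the series limit corresponds to n_i → ∞.
ΔE_max = 13.6 × 4 / 3² = 6.044 eV.
λ_min = 1240 / 6.044 = 205 nm.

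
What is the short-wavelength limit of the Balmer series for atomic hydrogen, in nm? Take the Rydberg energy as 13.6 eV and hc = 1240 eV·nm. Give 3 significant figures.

365 nm

The Balmer series has lower level n_f = 2; the series limit corresponds to n_i → ∞.
ΔE_max = 13.6 × 1 / 2² = 3.400 eV.
λ_min = 1240 / 3.400 = 365 nm.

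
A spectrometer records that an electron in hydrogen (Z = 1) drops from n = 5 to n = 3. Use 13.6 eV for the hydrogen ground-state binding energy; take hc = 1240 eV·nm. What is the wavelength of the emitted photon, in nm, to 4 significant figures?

ΔE = 13.60 × (1/3² − 1/5²) = 13.60 × 0.07111 = 0.9671 eV.
λ = hc/ΔE = 1240 / 0.9671 = 1282 nm.
This line belongs to the Paschen series.

1282 nm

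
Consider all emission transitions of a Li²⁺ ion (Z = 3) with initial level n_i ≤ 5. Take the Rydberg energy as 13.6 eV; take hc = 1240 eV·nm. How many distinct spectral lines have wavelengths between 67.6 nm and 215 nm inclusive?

3

Enumerate all n_i → n_f pairs with 1 ≤ n_f < n_i ≤ 5 and compute λ = 1240 / [13.6·9·(1/n_f² − 1/n_i²)].
Lines falling in [67.6, 215] nm: 3→2 (72.94 nm), 5→3 (142.5 nm), 4→3 (208.4 nm).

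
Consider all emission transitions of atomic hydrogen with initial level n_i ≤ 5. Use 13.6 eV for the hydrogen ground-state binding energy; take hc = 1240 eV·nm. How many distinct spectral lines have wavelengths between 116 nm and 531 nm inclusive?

3

Enumerate all n_i → n_f pairs with 1 ≤ n_f < n_i ≤ 5 and compute λ = 1240 / [13.6·1·(1/n_f² − 1/n_i²)].
Lines falling in [116, 531] nm: 2→1 (121.6 nm), 5→2 (434.2 nm), 4→2 (486.3 nm).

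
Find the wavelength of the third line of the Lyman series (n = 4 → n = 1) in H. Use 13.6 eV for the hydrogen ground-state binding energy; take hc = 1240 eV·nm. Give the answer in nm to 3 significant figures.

97.3 nm

The Lyman series terminates on n_f = 1; the third line has n_i = 1+3 = 4.
ΔE = 13.60 × (1/1² − 1/4²) = 12.75 eV.
λ = 1240 / 12.75 = 97.3 nm.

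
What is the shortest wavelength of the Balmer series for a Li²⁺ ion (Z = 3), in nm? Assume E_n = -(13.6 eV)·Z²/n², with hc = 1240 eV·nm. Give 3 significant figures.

40.5 nm

The Balmer series has lower level n_f = 2; the series limit corresponds to n_i → ∞.
ΔE_max = 13.6 × 9 / 2² = 30.60 eV.
λ_min = 1240 / 30.60 = 40.5 nm.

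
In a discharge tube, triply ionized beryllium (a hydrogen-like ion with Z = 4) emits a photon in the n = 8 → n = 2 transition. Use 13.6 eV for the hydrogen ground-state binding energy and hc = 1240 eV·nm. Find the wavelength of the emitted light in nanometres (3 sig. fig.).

For Z = 4 the level energies scale as Z², so the effective Rydberg energy is 13.6 × 16 = 217.6 eV.
ΔE = 217.6 × (1/2² − 1/8²) = 217.6 × 0.2344 = 51.00 eV.
λ = hc/ΔE = 1240 / 51.00 = 24.3 nm.

24.3 nm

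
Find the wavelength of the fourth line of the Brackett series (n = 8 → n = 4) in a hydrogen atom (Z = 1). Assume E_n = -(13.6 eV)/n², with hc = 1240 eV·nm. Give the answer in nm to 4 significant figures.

The Brackett series terminates on n_f = 4; the fourth line has n_i = 4+4 = 8.
ΔE = 13.60 × (1/4² − 1/8²) = 0.6375 eV.
λ = 1240 / 0.6375 = 1945 nm.

1945 nm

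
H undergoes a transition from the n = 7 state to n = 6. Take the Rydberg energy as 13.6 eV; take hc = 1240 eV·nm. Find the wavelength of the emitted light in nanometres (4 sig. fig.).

12370 nm

ΔE = 13.60 × (1/6² − 1/7²) = 13.60 × 0.007370 = 0.1002 eV.
λ = hc/ΔE = 1240 / 0.1002 = 12370 nm.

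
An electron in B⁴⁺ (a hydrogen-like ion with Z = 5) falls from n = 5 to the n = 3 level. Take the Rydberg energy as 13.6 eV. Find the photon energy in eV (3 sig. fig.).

24.2 eV

The Bohr energies scale as Z², so for Z = 5: E_n = −340.0/n² eV.
E_5 = −340.0/25 = −13.60 eV and E_3 = −340.0/9 = −37.78 eV.
The photon energy is |E_5 − E_3| = 24.2 eV.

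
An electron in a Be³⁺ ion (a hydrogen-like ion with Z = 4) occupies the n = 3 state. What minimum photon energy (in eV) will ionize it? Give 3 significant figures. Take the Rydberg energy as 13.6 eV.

24.2 eV

E_n = −13.6 Z²/n² = −217.6/n² eV for Z = 4.
E_3 = −217.6/9 = −24.2 eV, so ionization (to E = 0) requires 24.2 eV.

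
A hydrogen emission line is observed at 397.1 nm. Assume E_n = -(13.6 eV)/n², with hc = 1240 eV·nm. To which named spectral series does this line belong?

ΔE = 1240/397.1 = 3.123 eV.
This matches 13.6 × (1/2² − 1/7²), so n_f = 2: the Balmer series.

Balmer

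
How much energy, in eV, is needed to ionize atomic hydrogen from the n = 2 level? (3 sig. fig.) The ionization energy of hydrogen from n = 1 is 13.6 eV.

E_2 = −13.60/4 = −3.40 eV, so ionization (to E = 0) requires 3.40 eV.

3.40 eV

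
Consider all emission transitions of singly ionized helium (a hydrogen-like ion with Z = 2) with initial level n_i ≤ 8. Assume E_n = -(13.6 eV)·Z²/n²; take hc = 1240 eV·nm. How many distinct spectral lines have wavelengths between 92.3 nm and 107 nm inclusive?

3

Enumerate all n_i → n_f pairs with 1 ≤ n_f < n_i ≤ 8 and compute λ = 1240 / [13.6·4·(1/n_f² − 1/n_i²)].
Lines falling in [92.3, 107] nm: 8→2 (97.25 nm), 7→2 (99.28 nm), 6→2 (102.6 nm).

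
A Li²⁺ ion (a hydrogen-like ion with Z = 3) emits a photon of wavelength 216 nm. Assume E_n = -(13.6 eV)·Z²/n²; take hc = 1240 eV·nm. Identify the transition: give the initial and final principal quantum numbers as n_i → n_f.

n_i = 8, n_f = 4

The photon energy is ΔE = hc/λ = 1240 / 216 = 5.741 eV.
With Z = 3, ΔE = 122.4 × (1/n_f² − 1/n_i²), so 1/n_f² − 1/n_i² = 0.04690.
Trying n_f = 4 gives 1/n_i² = 0.01560, i.e. n_i ≈ 8; this pair matches.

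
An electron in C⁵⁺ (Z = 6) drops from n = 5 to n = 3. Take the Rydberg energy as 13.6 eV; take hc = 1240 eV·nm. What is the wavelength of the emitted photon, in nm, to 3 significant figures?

35.6 nm

For Z = 6 the level energies scale as Z², so the effective Rydberg energy is 13.6 × 36 = 489.6 eV.
ΔE = 489.6 × (1/3² − 1/5²) = 489.6 × 0.07111 = 34.82 eV.
λ = hc/ΔE = 1240 / 34.82 = 35.6 nm.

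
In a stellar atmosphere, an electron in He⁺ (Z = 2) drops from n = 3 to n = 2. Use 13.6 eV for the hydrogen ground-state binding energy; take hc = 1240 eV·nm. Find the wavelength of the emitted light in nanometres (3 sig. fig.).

For Z = 2 the level energies scale as Z², so the effective Rydberg energy is 13.6 × 4 = 54.40 eV.
ΔE = 54.40 × (1/2² − 1/3²) = 54.40 × 0.1389 = 7.556 eV.
λ = hc/ΔE = 1240 / 7.556 = 164 nm.

164 nm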